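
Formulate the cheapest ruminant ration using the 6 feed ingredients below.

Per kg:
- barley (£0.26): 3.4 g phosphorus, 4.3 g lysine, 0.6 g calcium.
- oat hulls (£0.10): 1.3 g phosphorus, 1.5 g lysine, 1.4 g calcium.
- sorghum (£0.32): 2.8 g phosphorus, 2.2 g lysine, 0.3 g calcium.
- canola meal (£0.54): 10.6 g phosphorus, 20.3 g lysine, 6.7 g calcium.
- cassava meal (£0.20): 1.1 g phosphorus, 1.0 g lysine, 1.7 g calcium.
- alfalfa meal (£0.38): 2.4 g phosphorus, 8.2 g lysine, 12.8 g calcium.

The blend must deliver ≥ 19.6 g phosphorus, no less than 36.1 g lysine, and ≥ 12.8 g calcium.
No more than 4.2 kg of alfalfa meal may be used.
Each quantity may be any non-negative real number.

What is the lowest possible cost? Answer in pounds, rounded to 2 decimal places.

£1.01

Let x1 = kg of barley, x2 = kg of oat hulls, x3 = kg of sorghum, x4 = kg of canola meal, x5 = kg of cassava meal, x6 = kg of alfalfa meal.
min 0.26x1 + 0.1x2 + 0.32x3 + 0.54x4 + 0.2x5 + 0.38x6 with:
  3.4x1 + 1.3x2 + 2.8x3 + 10.6x4 + 1.1x5 + 2.4x6 ≥ 19.6   (phosphorus)
  4.3x1 + 1.5x2 + 2.2x3 + 20.3x4 + 1x5 + 8.2x6 ≥ 36.1   (lysine)
  0.6x1 + 1.4x2 + 0.3x3 + 6.7x4 + 1.7x5 + 12.8x6 ≥ 12.8   (calcium)
  x6 ≤ 4.2
  x1, x2, x3, x4, x5, x6 ≥ 0.
The minimum-cost mix takes nothing from barley, oat hulls, sorghum, cassava meal — only canola meal, alfalfa meal. There the phosphorus and calcium constraints are tight.
Optimal quantities: canola meal = 1.841 kg, alfalfa meal = 0.03645 kg.
Objective = 0.54·1.841 + 0.38·0.03645 = 1.0080.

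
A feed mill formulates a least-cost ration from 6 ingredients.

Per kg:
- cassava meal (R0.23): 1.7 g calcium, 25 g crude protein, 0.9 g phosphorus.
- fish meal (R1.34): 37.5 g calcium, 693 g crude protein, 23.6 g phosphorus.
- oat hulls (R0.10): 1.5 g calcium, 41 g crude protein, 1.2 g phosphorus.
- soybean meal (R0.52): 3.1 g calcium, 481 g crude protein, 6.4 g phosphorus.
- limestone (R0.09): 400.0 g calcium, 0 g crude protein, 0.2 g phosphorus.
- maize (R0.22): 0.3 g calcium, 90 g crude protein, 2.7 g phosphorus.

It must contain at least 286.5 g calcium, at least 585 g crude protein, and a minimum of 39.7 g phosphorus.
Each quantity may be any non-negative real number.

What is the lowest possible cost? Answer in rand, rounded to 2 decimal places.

This is a linear program. Let x1 = kg of cassava meal, x2 = kg of fish meal, x3 = kg of oat hulls, x4 = kg of soybean meal, x5 = kg of limestone, x6 = kg of maize.
min 0.23x1 + 1.34x2 + 0.1x3 + 0.52x4 + 0.09x5 + 0.22x6 with:
  1.7x1 + 37.5x2 + 1.5x3 + 3.1x4 + 400x5 + 0.3x6 ≥ 286.5   (calcium)
  25x1 + 693x2 + 41x3 + 481x4 + 90x6 ≥ 585   (crude protein)
  0.9x1 + 23.6x2 + 1.2x3 + 6.4x4 + 0.2x5 + 2.7x6 ≥ 39.7   (phosphorus)
  x1, x2, x3, x4, x5, x6 ≥ 0.
The cheapest feasible vertex uses only fish meal, limestone; cassava meal, oat hulls, soybean meal, maize are not used. The calcium and phosphorus requirements are met with equality.
That vertex is x2 = 1.677, x5 = 0.559.
Hence cost = 1.34·1.677 + 0.09·0.559 = R2.2975.

R2.30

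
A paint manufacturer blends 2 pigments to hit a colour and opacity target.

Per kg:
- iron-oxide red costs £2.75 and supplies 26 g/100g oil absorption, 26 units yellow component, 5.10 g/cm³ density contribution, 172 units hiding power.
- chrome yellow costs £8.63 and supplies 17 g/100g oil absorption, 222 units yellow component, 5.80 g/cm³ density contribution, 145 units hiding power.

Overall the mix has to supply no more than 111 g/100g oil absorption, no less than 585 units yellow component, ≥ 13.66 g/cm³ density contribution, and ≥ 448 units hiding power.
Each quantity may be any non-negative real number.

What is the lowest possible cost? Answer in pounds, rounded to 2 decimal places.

£23.48

Let x1 = kg of iron-oxide red, x2 = kg of chrome yellow.
min 2.75x1 + 8.63x2 s.t.:
  26x1 + 17x2 ≤ 111   (oil absorption)
  26x1 + 222x2 ≥ 585   (yellow component)
  5.1x1 + 5.8x2 ≥ 13.66   (density contribution)
  172x1 + 145x2 ≥ 448   (hiding power)
  x1, x2 ≥ 0.
Both inputs are positive at the optimum. There the yellow component and hiding power constraints are tight.
That vertex is x1 = 0.4251, x2 = 2.585.
Cost = 2.75·0.4251 + 8.63·2.585 = 23.4776.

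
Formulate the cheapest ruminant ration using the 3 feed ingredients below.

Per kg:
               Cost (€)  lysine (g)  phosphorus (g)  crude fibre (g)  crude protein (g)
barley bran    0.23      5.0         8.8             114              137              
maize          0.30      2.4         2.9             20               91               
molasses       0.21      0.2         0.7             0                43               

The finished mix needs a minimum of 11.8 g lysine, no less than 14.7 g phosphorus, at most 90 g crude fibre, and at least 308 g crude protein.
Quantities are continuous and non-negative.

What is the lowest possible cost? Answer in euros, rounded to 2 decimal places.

This is a linear program. Let x1 = kg of barley bran, x2 = kg of maize, x3 = kg of molasses.
Minimise 0.23x1 + 0.3x2 + 0.21x3 with:
  5x1 + 2.4x2 + 0.2x3 ≥ 11.8   (lysine)
  8.8x1 + 2.9x2 + 0.7x3 ≥ 14.7   (phosphorus)
  114x1 + 20x2 ≤ 90   (crude fibre)
  137x1 + 91x2 + 43x3 ≥ 308   (crude protein)
  x1, x2, x3 ≥ 0.
At the optimum only maize, molasses are positive (barley bran = 0). There the lysine and crude fibre constraints are tight.
Solving gives x2 = 4.5, x3 = 5.
Objective = 0.3·4.5 + 0.21·5 = 2.4000.

€2.40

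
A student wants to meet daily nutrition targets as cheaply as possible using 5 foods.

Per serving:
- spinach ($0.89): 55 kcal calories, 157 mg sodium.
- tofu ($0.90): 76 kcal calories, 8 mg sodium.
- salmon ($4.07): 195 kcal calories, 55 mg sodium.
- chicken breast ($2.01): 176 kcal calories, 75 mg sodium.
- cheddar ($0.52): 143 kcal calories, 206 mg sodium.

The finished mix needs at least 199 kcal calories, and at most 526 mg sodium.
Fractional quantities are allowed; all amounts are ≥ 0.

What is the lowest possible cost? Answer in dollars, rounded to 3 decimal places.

Set it up as a linear program. Let x1 = servings of spinach, x2 = servings of tofu, x3 = servings of salmon, x4 = servings of chicken breast, x5 = servings of cheddar.
Minimize 0.89x1 + 0.9x2 + 4.07x3 + 2.01x4 + 0.52x5 subject to:
  55x1 + 76x2 + 195x3 + 176x4 + 143x5 ≥ 199   (calories)
  157x1 + 8x2 + 55x3 + 75x4 + 206x5 ≤ 526   (sodium)
  x1, x2, x3, x4, x5 ≥ 0.
The minimum-cost mix takes nothing from spinach, tofu, salmon, chicken breast — only cheddar. The calories requirement is met with equality.
That vertex is x5 = 1.392.
Hence cost = 0.52·1.392 = $0.72384.

$0.724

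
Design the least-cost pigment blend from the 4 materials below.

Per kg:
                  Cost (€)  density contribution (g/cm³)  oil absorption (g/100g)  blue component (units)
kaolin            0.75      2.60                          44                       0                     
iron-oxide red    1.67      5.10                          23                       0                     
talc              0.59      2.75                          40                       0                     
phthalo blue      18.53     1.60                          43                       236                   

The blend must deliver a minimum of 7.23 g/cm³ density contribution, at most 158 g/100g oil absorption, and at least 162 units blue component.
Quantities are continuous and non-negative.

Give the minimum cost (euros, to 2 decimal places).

€14.04

This is a linear program. Let x1 = kg of kaolin, x2 = kg of iron-oxide red, x3 = kg of talc, x4 = kg of phthalo blue.
min 0.75x1 + 1.67x2 + 0.59x3 + 18.53x4 subject to:
  2.6x1 + 5.1x2 + 2.75x3 + 1.6x4 ≥ 7.23   (density contribution)
  44x1 + 23x2 + 40x3 + 43x4 ≤ 158   (oil absorption)
  236x4 ≥ 162   (blue component)
  x1, x2, x3, x4 ≥ 0.
The cheapest feasible vertex uses only talc, phthalo blue; kaolin, iron-oxide red are not used. There the density contribution and blue component constraints are tight.
Optimal quantities: talc = 2.2297 kg, phthalo blue = 0.68644 kg.
Total cost: 0.59·2.2297 + 18.53·0.68644 = 14.0353.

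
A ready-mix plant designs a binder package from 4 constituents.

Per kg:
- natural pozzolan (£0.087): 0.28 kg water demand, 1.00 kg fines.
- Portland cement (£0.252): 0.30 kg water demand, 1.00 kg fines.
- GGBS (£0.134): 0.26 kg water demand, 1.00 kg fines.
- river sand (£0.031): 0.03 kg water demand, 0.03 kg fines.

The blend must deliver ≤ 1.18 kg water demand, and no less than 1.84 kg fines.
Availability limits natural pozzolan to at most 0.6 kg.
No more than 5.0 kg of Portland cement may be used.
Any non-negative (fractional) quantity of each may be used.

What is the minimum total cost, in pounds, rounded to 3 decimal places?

£0.218

Let x1 = kg of natural pozzolan, x2 = kg of Portland cement, x3 = kg of GGBS, x4 = kg of river sand.
min 0.087x1 + 0.252x2 + 0.134x3 + 0.031x4 s.t.:
  0.28x1 + 0.3x2 + 0.26x3 + 0.03x4 ≤ 1.18   (water demand)
  1x1 + 1x2 + 1x3 + 0.03x4 ≥ 1.84   (fines)
  x1 ≤ 0.6
  x2 ≤ 5
  x1, x2, x3, x4 ≥ 0.
At the optimum only natural pozzolan, GGBS are positive (Portland cement, river sand = 0). There the fines and the natural pozzolan cap constraints are tight.
That vertex is x1 = 0.6, x3 = 1.24.
Objective = 0.087·0.6 + 0.134·1.24 = 0.21836.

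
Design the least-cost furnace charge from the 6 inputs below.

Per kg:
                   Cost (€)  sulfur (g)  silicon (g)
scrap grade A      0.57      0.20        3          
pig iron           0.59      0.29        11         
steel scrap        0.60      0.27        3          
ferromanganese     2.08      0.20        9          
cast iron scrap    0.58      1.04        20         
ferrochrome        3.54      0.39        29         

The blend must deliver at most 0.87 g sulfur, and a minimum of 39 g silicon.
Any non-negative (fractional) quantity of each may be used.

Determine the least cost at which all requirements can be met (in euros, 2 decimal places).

€2.93

This is a linear program. Let x1 = kg of scrap grade A, x2 = kg of pig iron, x3 = kg of steel scrap, x4 = kg of ferromanganese, x5 = kg of cast iron scrap, x6 = kg of ferrochrome.
Minimize 0.57x1 + 0.59x2 + 0.6x3 + 2.08x4 + 0.58x5 + 3.54x6 s.t.:
  0.2x1 + 0.29x2 + 0.27x3 + 0.2x4 + 1.04x5 + 0.39x6 ≤ 0.87   (sulfur)
  3x1 + 11x2 + 3x3 + 9x4 + 20x5 + 29x6 ≥ 39   (silicon)
  x1, x2, x3, x4, x5, x6 ≥ 0.
The minimum-cost mix takes nothing from scrap grade A, steel scrap, ferromanganese, cast iron scrap — only pig iron, ferrochrome. There the sulfur and silicon constraints are tight.
That vertex is x2 = 2.432, x6 = 0.4223.
Cost = 0.59·2.432 + 3.54·0.4223 = 2.9298.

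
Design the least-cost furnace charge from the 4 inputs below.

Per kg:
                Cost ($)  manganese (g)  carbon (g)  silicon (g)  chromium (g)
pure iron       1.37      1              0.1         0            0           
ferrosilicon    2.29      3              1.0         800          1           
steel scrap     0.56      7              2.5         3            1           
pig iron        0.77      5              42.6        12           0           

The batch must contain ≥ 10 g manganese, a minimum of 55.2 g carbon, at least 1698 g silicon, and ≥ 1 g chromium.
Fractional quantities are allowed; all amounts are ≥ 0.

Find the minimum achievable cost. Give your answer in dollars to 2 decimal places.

Let x1 = kg of pure iron, x2 = kg of ferrosilicon, x3 = kg of steel scrap, x4 = kg of pig iron.
Minimise 1.37x1 + 2.29x2 + 0.56x3 + 0.77x4 s.t.:
  1x1 + 3x2 + 7x3 + 5x4 ≥ 10   (manganese)
  0.1x1 + 1x2 + 2.5x3 + 42.6x4 ≥ 55.2   (carbon)
  800x2 + 3x3 + 12x4 ≥ 1698   (silicon)
  1x2 + 1x3 ≥ 1   (chromium)
  x1, x2, x3, x4 ≥ 0.
The cheapest feasible vertex uses only ferrosilicon, pig iron; pure iron, steel scrap are not used. Binding constraints: carbon and silicon.
Optimal quantities: ferrosilicon = 2.104 kg, pig iron = 1.246 kg.
Objective = 2.29·2.104 + 0.77·1.246 = 5.7776.

$5.78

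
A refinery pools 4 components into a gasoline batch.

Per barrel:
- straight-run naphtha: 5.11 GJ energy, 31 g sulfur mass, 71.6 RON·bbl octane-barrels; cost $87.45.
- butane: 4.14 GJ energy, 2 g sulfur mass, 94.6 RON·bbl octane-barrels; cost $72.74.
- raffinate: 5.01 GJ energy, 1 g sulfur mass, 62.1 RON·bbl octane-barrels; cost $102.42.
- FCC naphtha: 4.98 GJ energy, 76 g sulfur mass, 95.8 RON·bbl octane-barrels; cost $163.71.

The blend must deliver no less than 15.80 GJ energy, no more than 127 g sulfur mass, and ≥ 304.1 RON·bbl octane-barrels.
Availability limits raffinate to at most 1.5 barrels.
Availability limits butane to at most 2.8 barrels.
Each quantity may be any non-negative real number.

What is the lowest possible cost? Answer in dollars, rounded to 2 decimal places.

$274.67

Let x1 = barrels of straight-run naphtha, x2 = barrels of butane, x3 = barrels of raffinate, x4 = barrels of FCC naphtha.
min 87.45x1 + 72.74x2 + 102.42x3 + 163.71x4 with:
  5.11x1 + 4.14x2 + 5.01x3 + 4.98x4 ≥ 15.8   (energy)
  31x1 + 2x2 + 1x3 + 76x4 ≤ 127   (sulfur mass)
  71.6x1 + 94.6x2 + 62.1x3 + 95.8x4 ≥ 304.1   (octane-barrels)
  x3 ≤ 1.5
  x2 ≤ 2.8
  x1, x2, x3, x4 ≥ 0.
At the optimum only straight-run naphtha, butane are positive (raffinate, FCC naphtha = 0). Binding constraints: energy and octane-barrels.
So straight-run naphtha = 1.261 barrels, butane = 2.26 barrels.
Total cost: 87.45·1.261 + 72.74·2.26 = 274.6669.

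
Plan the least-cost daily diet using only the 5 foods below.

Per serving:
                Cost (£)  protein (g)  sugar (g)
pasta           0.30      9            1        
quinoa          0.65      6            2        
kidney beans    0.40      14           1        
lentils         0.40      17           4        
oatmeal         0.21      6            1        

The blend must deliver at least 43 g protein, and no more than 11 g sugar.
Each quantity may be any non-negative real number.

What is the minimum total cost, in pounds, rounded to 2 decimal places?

£1.01

Let x1 = servings of pasta, x2 = servings of quinoa, x3 = servings of kidney beans, x4 = servings of lentils, x5 = servings of oatmeal.
min 0.3x1 + 0.65x2 + 0.4x3 + 0.4x4 + 0.21x5 s.t.:
  9x1 + 6x2 + 14x3 + 17x4 + 6x5 ≥ 43   (protein)
  1x1 + 2x2 + 1x3 + 4x4 + 1x5 ≤ 11   (sugar)
  x1, x2, x3, x4, x5 ≥ 0.
The optimal basis is {lentils}; pasta, quinoa, kidney beans, oatmeal drop out. There the protein constraint is tight.
Optimal quantities: lentils = 2.529 servings.
Hence cost = 0.4·2.529 = £1.0116.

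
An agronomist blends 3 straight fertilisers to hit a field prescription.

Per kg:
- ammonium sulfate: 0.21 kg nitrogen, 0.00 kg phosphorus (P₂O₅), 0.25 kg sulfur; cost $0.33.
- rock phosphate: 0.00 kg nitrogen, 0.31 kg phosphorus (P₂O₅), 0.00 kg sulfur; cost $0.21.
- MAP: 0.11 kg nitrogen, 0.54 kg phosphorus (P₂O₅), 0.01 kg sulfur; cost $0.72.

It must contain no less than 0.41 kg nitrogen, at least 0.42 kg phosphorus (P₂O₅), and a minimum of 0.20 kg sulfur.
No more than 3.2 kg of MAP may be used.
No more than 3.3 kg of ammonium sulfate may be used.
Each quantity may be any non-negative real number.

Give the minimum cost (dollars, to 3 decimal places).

$0.929

This is a linear program. Let x1 = kg of ammonium sulfate, x2 = kg of rock phosphate, x3 = kg of MAP.
Minimize 0.33x1 + 0.21x2 + 0.72x3 subject to:
  0.21x1 + 0.11x3 ≥ 0.41   (nitrogen)
  0.31x2 + 0.54x3 ≥ 0.42   (phosphorus (P₂O₅))
  0.25x1 + 0.01x3 ≥ 0.2   (sulfur)
  x3 ≤ 3.2
  x1 ≤ 3.3
  x1, x2, x3 ≥ 0.
The optimal basis is {ammonium sulfate, rock phosphate}; MAP drops out. There the nitrogen and phosphorus (P₂O₅) constraints are tight.
Optimal quantities: ammonium sulfate = 1.952 kg, rock phosphate = 1.355 kg.
Objective = 0.33·1.952 + 0.21·1.355 = 0.92871.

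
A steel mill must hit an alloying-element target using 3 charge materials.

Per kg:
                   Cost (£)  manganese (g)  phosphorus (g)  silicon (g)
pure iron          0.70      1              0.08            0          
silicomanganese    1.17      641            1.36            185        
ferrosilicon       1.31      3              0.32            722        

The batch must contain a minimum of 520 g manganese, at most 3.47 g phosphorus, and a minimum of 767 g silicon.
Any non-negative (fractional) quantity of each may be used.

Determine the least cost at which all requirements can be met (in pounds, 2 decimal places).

Let x1 = kg of pure iron, x2 = kg of silicomanganese, x3 = kg of ferrosilicon.
Minimise 0.7x1 + 1.17x2 + 1.31x3 subject to:
  1x1 + 641x2 + 3x3 ≥ 520   (manganese)
  0.08x1 + 1.36x2 + 0.32x3 ≤ 3.47   (phosphorus)
  185x2 + 722x3 ≥ 767   (silicon)
  x1, x2, x3 ≥ 0.
The cheapest feasible vertex uses only silicomanganese, ferrosilicon; pure iron is not used. The manganese and silicon requirements are met with equality.
Optimal quantities: silicomanganese = 0.8072 kg, ferrosilicon = 0.8555 kg.
Cost = 1.17·0.8072 + 1.31·0.8555 = 2.0651.

£2.07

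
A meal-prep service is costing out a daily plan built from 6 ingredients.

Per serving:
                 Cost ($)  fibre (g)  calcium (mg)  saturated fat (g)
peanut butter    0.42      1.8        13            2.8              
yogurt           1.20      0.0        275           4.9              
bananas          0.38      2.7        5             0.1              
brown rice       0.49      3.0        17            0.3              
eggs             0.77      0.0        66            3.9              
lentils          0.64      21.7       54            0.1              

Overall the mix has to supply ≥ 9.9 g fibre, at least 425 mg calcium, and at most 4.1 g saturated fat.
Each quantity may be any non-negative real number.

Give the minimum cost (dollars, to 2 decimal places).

This is a linear program. Let x1 = servings of peanut butter, x2 = servings of yogurt, x3 = servings of bananas, x4 = servings of brown rice, x5 = servings of eggs, x6 = servings of lentils.
Minimize 0.42x1 + 1.2x2 + 0.38x3 + 0.49x4 + 0.77x5 + 0.64x6 s.t.:
  1.8x1 + 2.7x3 + 3x4 + 21.7x6 ≥ 9.9   (fibre)
  13x1 + 275x2 + 5x3 + 17x4 + 66x5 + 54x6 ≥ 425   (calcium)
  2.8x1 + 4.9x2 + 0.1x3 + 0.3x4 + 3.9x5 + 0.1x6 ≤ 4.1   (saturated fat)
  x1, x2, x3, x4, x5, x6 ≥ 0.
The optimal basis is {yogurt, lentils}; peanut butter, bananas, brown rice, eggs drop out. The calcium and saturated fat requirements are met with equality.
Solving gives x2 = 0.7545, x6 = 4.028.
Cost = 1.2·0.7545 + 0.64·4.028 = 3.4833.

$3.48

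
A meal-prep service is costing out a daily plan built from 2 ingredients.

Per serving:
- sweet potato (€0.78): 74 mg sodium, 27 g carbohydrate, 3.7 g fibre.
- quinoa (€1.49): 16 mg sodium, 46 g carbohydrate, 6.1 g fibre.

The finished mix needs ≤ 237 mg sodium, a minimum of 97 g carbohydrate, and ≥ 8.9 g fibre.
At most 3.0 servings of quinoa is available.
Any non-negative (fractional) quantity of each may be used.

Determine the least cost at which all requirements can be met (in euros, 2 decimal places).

Treat it as an LP. Let x1 = servings of sweet potato, x2 = servings of quinoa.
Minimise 0.78x1 + 1.49x2 with:
  74x1 + 16x2 ≤ 237   (sodium)
  27x1 + 46x2 ≥ 97   (carbohydrate)
  3.7x1 + 6.1x2 ≥ 8.9   (fibre)
  x2 ≤ 3
  x1, x2 ≥ 0.
Both inputs are positive at the optimum. The sodium and carbohydrate requirements are met with equality.
Optimal quantities: sweet potato = 3.146 servings, quinoa = 0.2621 servings.
Objective = 0.78·3.146 + 1.49·0.2621 = 2.8444.

€2.84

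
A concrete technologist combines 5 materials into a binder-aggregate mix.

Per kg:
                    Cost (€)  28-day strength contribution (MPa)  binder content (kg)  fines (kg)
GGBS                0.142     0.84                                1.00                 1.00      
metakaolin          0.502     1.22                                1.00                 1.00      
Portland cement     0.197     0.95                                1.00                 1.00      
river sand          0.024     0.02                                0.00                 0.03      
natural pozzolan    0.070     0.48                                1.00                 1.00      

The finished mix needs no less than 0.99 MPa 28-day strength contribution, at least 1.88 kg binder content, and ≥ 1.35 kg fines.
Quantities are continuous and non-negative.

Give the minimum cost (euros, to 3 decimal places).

This is a linear program. Let x1 = kg of GGBS, x2 = kg of metakaolin, x3 = kg of Portland cement, x4 = kg of river sand, x5 = kg of natural pozzolan.
Minimise 0.142x1 + 0.502x2 + 0.197x3 + 0.024x4 + 0.07x5 subject to:
  0.84x1 + 1.22x2 + 0.95x3 + 0.02x4 + 0.48x5 ≥ 0.99   (28-day strength contribution)
  1x1 + 1x2 + 1x3 + 1x5 ≥ 1.88   (binder content)
  1x1 + 1x2 + 1x3 + 0.03x4 + 1x5 ≥ 1.35   (fines)
  x1, x2, x3, x4, x5 ≥ 0.
The minimum-cost mix takes nothing from GGBS, metakaolin, Portland cement, river sand — only natural pozzolan. Binding constraint: 28-day strength contribution.
That vertex is x5 = 2.062.
Objective = 0.07·2.062 = 0.14434.

€0.144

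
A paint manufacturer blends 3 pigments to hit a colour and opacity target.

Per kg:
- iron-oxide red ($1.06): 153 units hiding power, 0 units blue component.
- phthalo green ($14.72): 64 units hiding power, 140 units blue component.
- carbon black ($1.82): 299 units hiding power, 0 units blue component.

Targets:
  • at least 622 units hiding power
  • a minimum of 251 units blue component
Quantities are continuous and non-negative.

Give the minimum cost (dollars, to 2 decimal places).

This is a linear program. Let x1 = kg of iron-oxide red, x2 = kg of phthalo green, x3 = kg of carbon black.
Minimize 1.06x1 + 14.72x2 + 1.82x3 with:
  153x1 + 64x2 + 299x3 ≥ 622   (hiding power)
  140x2 ≥ 251   (blue component)
  x1, x2, x3 ≥ 0.
The minimum-cost mix takes nothing from iron-oxide red — only phthalo green, carbon black. There the hiding power and blue component constraints are tight.
That vertex is x2 = 1.793, x3 = 1.697.
Cost = 14.72·1.793 + 1.82·1.697 = 29.4815.

$29.48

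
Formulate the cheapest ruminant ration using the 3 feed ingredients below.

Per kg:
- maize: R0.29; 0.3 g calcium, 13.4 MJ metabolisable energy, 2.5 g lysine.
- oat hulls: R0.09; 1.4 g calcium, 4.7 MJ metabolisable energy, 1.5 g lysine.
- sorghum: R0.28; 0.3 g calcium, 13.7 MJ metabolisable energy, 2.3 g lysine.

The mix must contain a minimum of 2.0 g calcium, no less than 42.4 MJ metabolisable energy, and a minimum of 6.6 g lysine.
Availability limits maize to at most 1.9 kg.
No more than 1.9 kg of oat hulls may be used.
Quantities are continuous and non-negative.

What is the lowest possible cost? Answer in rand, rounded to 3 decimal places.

R0.855

This is a linear program. Let x1 = kg of maize, x2 = kg of oat hulls, x3 = kg of sorghum.
min 0.29x1 + 0.09x2 + 0.28x3 subject to:
  0.3x1 + 1.4x2 + 0.3x3 ≥ 2   (calcium)
  13.4x1 + 4.7x2 + 13.7x3 ≥ 42.4   (metabolisable energy)
  2.5x1 + 1.5x2 + 2.3x3 ≥ 6.6   (lysine)
  x1 ≤ 1.9
  x2 ≤ 1.9
  x1, x2, x3 ≥ 0.
The cheapest feasible vertex uses only oat hulls, sorghum; maize is not used. The metabolisable energy and the oat hulls cap requirements are met with equality.
Solving gives x2 = 1.9, x3 = 2.443.
Objective = 0.09·1.9 + 0.28·2.443 = 0.85504.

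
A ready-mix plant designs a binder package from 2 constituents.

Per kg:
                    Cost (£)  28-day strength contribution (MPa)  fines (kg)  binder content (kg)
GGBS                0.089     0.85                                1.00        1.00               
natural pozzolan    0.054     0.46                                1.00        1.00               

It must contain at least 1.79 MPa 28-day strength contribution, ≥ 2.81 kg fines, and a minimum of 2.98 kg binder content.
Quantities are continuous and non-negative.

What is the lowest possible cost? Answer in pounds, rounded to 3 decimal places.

£0.199

This is a linear program. Let x1 = kg of GGBS, x2 = kg of natural pozzolan.
min 0.089x1 + 0.054x2 subject to:
  0.85x1 + 0.46x2 ≥ 1.79   (28-day strength contribution)
  1x1 + 1x2 ≥ 2.81   (fines)
  1x1 + 1x2 ≥ 2.98   (binder content)
  x1, x2 ≥ 0.
Both inputs are positive at the optimum. Binding constraints: 28-day strength contribution and binder content.
So GGBS = 1.075 kg, natural pozzolan = 1.905 kg.
Total cost: 0.089·1.075 + 0.054·1.905 = 0.19855.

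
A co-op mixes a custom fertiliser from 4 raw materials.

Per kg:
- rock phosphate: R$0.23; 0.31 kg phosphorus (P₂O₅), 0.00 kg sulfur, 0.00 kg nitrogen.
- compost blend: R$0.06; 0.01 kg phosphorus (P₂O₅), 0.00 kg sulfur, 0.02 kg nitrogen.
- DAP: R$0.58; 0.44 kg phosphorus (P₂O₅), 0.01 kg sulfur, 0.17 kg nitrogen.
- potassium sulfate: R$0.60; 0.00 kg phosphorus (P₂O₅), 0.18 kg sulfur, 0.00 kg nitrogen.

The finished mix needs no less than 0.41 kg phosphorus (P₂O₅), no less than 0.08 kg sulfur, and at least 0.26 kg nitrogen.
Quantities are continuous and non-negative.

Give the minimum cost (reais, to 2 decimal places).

R$1.08

Set it up as a linear program. Let x1 = kg of rock phosphate, x2 = kg of compost blend, x3 = kg of DAP, x4 = kg of potassium sulfate.
min 0.23x1 + 0.06x2 + 0.58x3 + 0.6x4 with:
  0.31x1 + 0.01x2 + 0.44x3 ≥ 0.41   (phosphorus (P₂O₅))
  0.01x3 + 0.18x4 ≥ 0.08   (sulfur)
  0.02x2 + 0.17x3 ≥ 0.26   (nitrogen)
  x1, x2, x3, x4 ≥ 0.
The optimal basis is {compost blend, DAP, potassium sulfate}; rock phosphate drops out. There the phosphorus (P₂O₅), sulfur, nitrogen constraints are tight.
Solving gives x2 = 6.296, x3 = 0.7887, x4 = 0.4006.
Hence cost = 0.06·6.296 + 0.58·0.7887 + 0.6·0.4006 = R$1.0756.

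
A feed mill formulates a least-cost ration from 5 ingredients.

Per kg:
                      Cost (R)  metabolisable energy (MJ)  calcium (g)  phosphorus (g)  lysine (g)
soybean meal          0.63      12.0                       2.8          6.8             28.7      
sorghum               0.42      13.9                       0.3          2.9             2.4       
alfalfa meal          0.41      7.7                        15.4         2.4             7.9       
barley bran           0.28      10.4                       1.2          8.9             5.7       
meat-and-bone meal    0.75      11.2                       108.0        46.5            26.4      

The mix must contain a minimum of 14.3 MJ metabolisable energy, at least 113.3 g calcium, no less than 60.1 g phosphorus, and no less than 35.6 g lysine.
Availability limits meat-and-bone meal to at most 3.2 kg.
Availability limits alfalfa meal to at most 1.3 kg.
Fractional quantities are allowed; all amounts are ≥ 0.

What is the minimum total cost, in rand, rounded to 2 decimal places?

Treat it as an LP. Let x1 = kg of soybean meal, x2 = kg of sorghum, x3 = kg of alfalfa meal, x4 = kg of barley bran, x5 = kg of meat-and-bone meal.
Minimise 0.63x1 + 0.42x2 + 0.41x3 + 0.28x4 + 0.75x5 subject to:
  12x1 + 13.9x2 + 7.7x3 + 10.4x4 + 11.2x5 ≥ 14.3   (metabolisable energy)
  2.8x1 + 0.3x2 + 15.4x3 + 1.2x4 + 108x5 ≥ 113.3   (calcium)
  6.8x1 + 2.9x2 + 2.4x3 + 8.9x4 + 46.5x5 ≥ 60.1   (phosphorus)
  28.7x1 + 2.4x2 + 7.9x3 + 5.7x4 + 26.4x5 ≥ 35.6   (lysine)
  x5 ≤ 3.2
  x3 ≤ 1.3
  x1, x2, x3, x4, x5 ≥ 0.
At the optimum only soybean meal, meat-and-bone meal are positive (sorghum, alfalfa meal, barley bran = 0). The phosphorus and lysine requirements are met with equality.
So soybean meal = 0.05953 kg, meat-and-bone meal = 1.284 kg.
Cost = 0.63·0.05953 + 0.75·1.284 = 1.0005.

R1.00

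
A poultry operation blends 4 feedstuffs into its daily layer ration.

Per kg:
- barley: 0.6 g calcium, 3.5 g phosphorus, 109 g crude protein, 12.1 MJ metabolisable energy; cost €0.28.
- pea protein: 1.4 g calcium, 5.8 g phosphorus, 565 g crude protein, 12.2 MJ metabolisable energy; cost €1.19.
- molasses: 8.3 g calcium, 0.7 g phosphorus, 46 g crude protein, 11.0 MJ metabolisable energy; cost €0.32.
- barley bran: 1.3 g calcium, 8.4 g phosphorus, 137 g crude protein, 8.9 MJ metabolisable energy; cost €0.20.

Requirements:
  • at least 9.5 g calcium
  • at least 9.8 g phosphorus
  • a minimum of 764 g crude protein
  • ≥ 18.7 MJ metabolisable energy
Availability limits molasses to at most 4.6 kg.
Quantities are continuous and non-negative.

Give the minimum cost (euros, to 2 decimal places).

Treat it as an LP. Let x1 = kg of barley, x2 = kg of pea protein, x3 = kg of molasses, x4 = kg of barley bran.
Minimize 0.28x1 + 1.19x2 + 0.32x3 + 0.2x4 subject to:
  0.6x1 + 1.4x2 + 8.3x3 + 1.3x4 ≥ 9.5   (calcium)
  3.5x1 + 5.8x2 + 0.7x3 + 8.4x4 ≥ 9.8   (phosphorus)
  109x1 + 565x2 + 46x3 + 137x4 ≥ 764   (crude protein)
  12.1x1 + 12.2x2 + 11x3 + 8.9x4 ≥ 18.7   (metabolisable energy)
  x3 ≤ 4.6
  x1, x2, x3, x4 ≥ 0.
The minimum-cost mix takes nothing from barley, pea protein — only molasses, barley bran. Binding constraints: calcium and crude protein.
Optimal quantities: molasses = 0.2862 kg, barley bran = 5.481 kg.
Hence cost = 0.32·0.2862 + 0.2·5.481 = €1.1878.

€1.19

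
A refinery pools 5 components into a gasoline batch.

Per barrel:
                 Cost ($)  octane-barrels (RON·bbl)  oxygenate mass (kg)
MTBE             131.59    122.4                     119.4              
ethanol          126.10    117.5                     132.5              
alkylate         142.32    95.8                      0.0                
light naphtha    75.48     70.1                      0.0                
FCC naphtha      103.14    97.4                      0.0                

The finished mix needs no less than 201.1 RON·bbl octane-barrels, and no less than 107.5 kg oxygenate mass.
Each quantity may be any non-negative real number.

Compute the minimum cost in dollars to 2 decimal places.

Let x1 = barrels of MTBE, x2 = barrels of ethanol, x3 = barrels of alkylate, x4 = barrels of light naphtha, x5 = barrels of FCC naphtha.
Minimise 131.59x1 + 126.1x2 + 142.32x3 + 75.48x4 + 103.14x5 subject to:
  122.4x1 + 117.5x2 + 95.8x3 + 70.1x4 + 97.4x5 ≥ 201.1   (octane-barrels)
  119.4x1 + 132.5x2 ≥ 107.5   (oxygenate mass)
  x1, x2, x3, x4, x5 ≥ 0.
The minimum-cost mix takes nothing from MTBE, alkylate, light naphtha — only ethanol, FCC naphtha. There the octane-barrels and oxygenate mass constraints are tight.
That vertex is x2 = 0.8113, x5 = 1.086.
Cost = 126.1·0.8113 + 103.14·1.086 = 214.31497.

$214.31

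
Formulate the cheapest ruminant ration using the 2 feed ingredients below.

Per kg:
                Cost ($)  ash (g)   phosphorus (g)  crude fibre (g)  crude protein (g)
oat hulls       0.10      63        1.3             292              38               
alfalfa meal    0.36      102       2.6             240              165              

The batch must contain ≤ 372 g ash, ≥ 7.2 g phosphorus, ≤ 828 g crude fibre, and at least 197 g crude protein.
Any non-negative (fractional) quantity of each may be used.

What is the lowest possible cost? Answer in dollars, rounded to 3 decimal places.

Set it up as a linear program. Let x1 = kg of oat hulls, x2 = kg of alfalfa meal.
Minimise 0.1x1 + 0.36x2 s.t.:
  63x1 + 102x2 ≤ 372   (ash)
  1.3x1 + 2.6x2 ≥ 7.2   (phosphorus)
  292x1 + 240x2 ≤ 828   (crude fibre)
  38x1 + 165x2 ≥ 197   (crude protein)
  x1, x2 ≥ 0.
Both inputs are positive at the optimum. There the phosphorus and crude fibre constraints are tight.
So oat hulls = 0.9499 kg, alfalfa meal = 2.294 kg.
Total cost: 0.1·0.9499 + 0.36·2.294 = 0.92083.

$0.921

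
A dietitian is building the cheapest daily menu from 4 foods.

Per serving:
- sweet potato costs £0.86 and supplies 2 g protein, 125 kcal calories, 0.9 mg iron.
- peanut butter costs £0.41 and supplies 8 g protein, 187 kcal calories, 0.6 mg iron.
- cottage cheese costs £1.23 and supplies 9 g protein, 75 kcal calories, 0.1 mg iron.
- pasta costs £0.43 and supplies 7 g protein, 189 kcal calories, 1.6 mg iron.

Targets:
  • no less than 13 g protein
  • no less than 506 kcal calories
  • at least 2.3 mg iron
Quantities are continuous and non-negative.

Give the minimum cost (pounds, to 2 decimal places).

This is a linear program. Let x1 = servings of sweet potato, x2 = servings of peanut butter, x3 = servings of cottage cheese, x4 = servings of pasta.
Minimize 0.86x1 + 0.41x2 + 1.23x3 + 0.43x4 subject to:
  2x1 + 8x2 + 9x3 + 7x4 ≥ 13   (protein)
  125x1 + 187x2 + 75x3 + 189x4 ≥ 506   (calories)
  0.9x1 + 0.6x2 + 0.1x3 + 1.6x4 ≥ 2.3   (iron)
  x1, x2, x3, x4 ≥ 0.
The cheapest feasible vertex uses only peanut butter, pasta; sweet potato, cottage cheese are not used. The calories and iron requirements are met with equality.
So peanut butter = 2.018 servings, pasta = 0.6808 servings.
Cost = 0.41·2.018 + 0.43·0.6808 = 1.1201.

£1.12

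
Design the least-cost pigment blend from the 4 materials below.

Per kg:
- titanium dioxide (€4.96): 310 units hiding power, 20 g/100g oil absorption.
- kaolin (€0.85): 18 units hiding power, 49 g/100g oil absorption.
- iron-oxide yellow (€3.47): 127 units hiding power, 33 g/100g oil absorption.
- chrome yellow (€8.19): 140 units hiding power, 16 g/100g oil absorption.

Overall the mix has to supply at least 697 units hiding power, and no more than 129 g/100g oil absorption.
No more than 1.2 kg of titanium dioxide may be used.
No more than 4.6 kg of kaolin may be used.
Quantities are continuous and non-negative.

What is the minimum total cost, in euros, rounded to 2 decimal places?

€14.83

Let x1 = kg of titanium dioxide, x2 = kg of kaolin, x3 = kg of iron-oxide yellow, x4 = kg of chrome yellow.
min 4.96x1 + 0.85x2 + 3.47x3 + 8.19x4 with:
  310x1 + 18x2 + 127x3 + 140x4 ≥ 697   (hiding power)
  20x1 + 49x2 + 33x3 + 16x4 ≤ 129   (oil absorption)
  x1 ≤ 1.2
  x2 ≤ 4.6
  x1, x2, x3, x4 ≥ 0.
The cheapest feasible vertex uses only titanium dioxide, iron-oxide yellow; kaolin, chrome yellow are not used. Binding constraints: hiding power and the titanium dioxide cap.
Solving gives x1 = 1.2, x3 = 2.559.
Cost = 4.96·1.2 + 3.47·2.559 = 14.8317.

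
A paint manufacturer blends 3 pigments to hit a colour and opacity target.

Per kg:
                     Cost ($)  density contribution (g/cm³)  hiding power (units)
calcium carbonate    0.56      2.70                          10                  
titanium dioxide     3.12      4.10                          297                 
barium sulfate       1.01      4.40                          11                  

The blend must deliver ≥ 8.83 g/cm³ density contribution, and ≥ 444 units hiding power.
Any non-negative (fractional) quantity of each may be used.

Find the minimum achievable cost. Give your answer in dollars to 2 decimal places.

Let x1 = kg of calcium carbonate, x2 = kg of titanium dioxide, x3 = kg of barium sulfate.
Minimize 0.56x1 + 3.12x2 + 1.01x3 s.t.:
  2.7x1 + 4.1x2 + 4.4x3 ≥ 8.83   (density contribution)
  10x1 + 297x2 + 11x3 ≥ 444   (hiding power)
  x1, x2, x3 ≥ 0.
The cheapest feasible vertex uses only calcium carbonate, titanium dioxide; barium sulfate is not used. Binding constraints: density contribution and hiding power.
That vertex is x1 = 1.054, x2 = 1.459.
Hence cost = 0.56·1.054 + 3.12·1.459 = $5.1423.

$5.14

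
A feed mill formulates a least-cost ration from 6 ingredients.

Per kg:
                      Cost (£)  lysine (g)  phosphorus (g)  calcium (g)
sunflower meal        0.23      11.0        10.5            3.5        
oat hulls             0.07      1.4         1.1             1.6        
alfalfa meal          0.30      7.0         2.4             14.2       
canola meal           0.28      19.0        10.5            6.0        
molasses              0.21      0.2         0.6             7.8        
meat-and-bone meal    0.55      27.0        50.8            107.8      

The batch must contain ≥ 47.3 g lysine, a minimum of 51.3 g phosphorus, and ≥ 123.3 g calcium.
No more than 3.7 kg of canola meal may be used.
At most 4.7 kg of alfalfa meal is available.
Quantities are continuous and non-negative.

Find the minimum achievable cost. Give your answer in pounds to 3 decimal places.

£0.863

Let x1 = kg of sunflower meal, x2 = kg of oat hulls, x3 = kg of alfalfa meal, x4 = kg of canola meal, x5 = kg of molasses, x6 = kg of meat-and-bone meal.
min 0.23x1 + 0.07x2 + 0.3x3 + 0.28x4 + 0.21x5 + 0.55x6 subject to:
  11x1 + 1.4x2 + 7x3 + 19x4 + 0.2x5 + 27x6 ≥ 47.3   (lysine)
  10.5x1 + 1.1x2 + 2.4x3 + 10.5x4 + 0.6x5 + 50.8x6 ≥ 51.3   (phosphorus)
  3.5x1 + 1.6x2 + 14.2x3 + 6x4 + 7.8x5 + 107.8x6 ≥ 123.3   (calcium)
  x4 ≤ 3.7
  x3 ≤ 4.7
  x1, x2, x3, x4, x5, x6 ≥ 0.
The cheapest feasible vertex uses only canola meal, meat-and-bone meal; sunflower meal, oat hulls, alfalfa meal, molasses are not used. The lysine and calcium requirements are met with equality.
Solving gives x4 = 0.9383, x6 = 1.092.
Hence cost = 0.28·0.9383 + 0.55·1.092 = £0.86332.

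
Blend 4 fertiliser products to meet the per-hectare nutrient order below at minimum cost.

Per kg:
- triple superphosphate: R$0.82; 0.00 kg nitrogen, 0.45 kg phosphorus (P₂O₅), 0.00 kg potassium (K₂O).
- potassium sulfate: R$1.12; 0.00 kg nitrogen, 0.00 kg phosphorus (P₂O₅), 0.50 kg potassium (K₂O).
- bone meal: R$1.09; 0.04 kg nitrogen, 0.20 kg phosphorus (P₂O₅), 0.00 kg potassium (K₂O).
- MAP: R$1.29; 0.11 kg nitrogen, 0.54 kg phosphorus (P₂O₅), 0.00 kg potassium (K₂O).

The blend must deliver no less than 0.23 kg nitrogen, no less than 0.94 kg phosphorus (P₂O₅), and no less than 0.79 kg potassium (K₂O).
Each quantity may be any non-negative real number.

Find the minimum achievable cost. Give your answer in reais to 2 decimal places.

Set it up as a linear program. Let x1 = kg of triple superphosphate, x2 = kg of potassium sulfate, x3 = kg of bone meal, x4 = kg of MAP.
Minimise 0.82x1 + 1.12x2 + 1.09x3 + 1.29x4 subject to:
  0.04x3 + 0.11x4 ≥ 0.23   (nitrogen)
  0.45x1 + 0.2x3 + 0.54x4 ≥ 0.94   (phosphorus (P₂O₅))
  0.5x2 ≥ 0.79   (potassium (K₂O))
  x1, x2, x3, x4 ≥ 0.
The optimal basis is {potassium sulfate, MAP}; triple superphosphate, bone meal drop out. The nitrogen and potassium (K₂O) requirements are met with equality.
That vertex is x2 = 1.58, x4 = 2.091.
Total cost: 1.12·1.58 + 1.29·2.091 = 4.4670.

R$4.47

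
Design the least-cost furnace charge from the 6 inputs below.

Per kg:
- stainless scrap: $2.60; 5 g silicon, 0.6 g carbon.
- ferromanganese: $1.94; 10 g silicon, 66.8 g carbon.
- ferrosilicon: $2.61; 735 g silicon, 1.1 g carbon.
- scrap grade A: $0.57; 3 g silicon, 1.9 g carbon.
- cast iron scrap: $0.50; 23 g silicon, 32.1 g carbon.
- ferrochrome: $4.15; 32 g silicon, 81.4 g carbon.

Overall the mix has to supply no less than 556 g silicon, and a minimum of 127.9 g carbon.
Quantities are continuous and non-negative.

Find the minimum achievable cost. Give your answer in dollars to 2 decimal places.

$3.63

Treat it as an LP. Let x1 = kg of stainless scrap, x2 = kg of ferromanganese, x3 = kg of ferrosilicon, x4 = kg of scrap grade A, x5 = kg of cast iron scrap, x6 = kg of ferrochrome.
min 2.6x1 + 1.94x2 + 2.61x3 + 0.57x4 + 0.5x5 + 4.15x6 with:
  5x1 + 10x2 + 735x3 + 3x4 + 23x5 + 32x6 ≥ 556   (silicon)
  0.6x1 + 66.8x2 + 1.1x3 + 1.9x4 + 32.1x5 + 81.4x6 ≥ 127.9   (carbon)
  x1, x2, x3, x4, x5, x6 ≥ 0.
The cheapest feasible vertex uses only ferrosilicon, cast iron scrap; stainless scrap, ferromanganese, scrap grade A, ferrochrome are not used. The silicon and carbon requirements are met with equality.
Solving gives x3 = 0.6325, x5 = 3.963.
Objective = 2.61·0.6325 + 0.5·3.963 = 3.6323.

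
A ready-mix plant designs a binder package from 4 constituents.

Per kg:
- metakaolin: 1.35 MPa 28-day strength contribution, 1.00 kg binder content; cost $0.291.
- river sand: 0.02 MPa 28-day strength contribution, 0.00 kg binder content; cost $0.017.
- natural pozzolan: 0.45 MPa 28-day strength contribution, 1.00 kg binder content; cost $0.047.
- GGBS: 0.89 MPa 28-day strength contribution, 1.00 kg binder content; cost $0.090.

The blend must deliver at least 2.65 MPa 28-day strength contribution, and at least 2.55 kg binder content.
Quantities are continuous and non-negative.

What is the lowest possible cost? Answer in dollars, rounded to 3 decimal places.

This is a linear program. Let x1 = kg of metakaolin, x2 = kg of river sand, x3 = kg of natural pozzolan, x4 = kg of GGBS.
min 0.291x1 + 0.017x2 + 0.047x3 + 0.09x4 with:
  1.35x1 + 0.02x2 + 0.45x3 + 0.89x4 ≥ 2.65   (28-day strength contribution)
  1x1 + 1x3 + 1x4 ≥ 2.55   (binder content)
  x1, x2, x3, x4 ≥ 0.
At the optimum only GGBS is positive (metakaolin, river sand, natural pozzolan = 0). Binding constraint: 28-day strength contribution.
So GGBS = 2.978 kg.
Hence cost = 0.09·2.978 = $0.26802.

$0.268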